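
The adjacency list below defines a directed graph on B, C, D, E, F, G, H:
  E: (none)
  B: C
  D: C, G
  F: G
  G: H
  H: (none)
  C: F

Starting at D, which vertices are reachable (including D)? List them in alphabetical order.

Start at D.
Its neighbours: C, G.
Then their neighbours: F, H.
Nothing further is reachable.

C, D, F, G, H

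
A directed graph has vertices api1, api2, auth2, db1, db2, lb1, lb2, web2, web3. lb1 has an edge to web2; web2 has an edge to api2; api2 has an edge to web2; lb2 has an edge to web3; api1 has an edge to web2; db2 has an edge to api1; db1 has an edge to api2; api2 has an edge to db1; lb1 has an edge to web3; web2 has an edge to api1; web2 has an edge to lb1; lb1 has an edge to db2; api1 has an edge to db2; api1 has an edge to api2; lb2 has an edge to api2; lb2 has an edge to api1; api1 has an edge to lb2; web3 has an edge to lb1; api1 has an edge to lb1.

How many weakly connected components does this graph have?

2

From api1: component {api1, api2, db1, db2, lb1, lb2, web2, web3}.
From auth2: component {auth2}.
That's 2 components.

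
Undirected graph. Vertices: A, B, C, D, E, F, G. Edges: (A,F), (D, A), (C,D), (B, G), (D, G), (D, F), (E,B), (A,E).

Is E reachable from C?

Explore from C.
Distance 1: reach D.
Distance 2: reach A, F, G.
Distance 3: reach B, E.
Found E.

Yes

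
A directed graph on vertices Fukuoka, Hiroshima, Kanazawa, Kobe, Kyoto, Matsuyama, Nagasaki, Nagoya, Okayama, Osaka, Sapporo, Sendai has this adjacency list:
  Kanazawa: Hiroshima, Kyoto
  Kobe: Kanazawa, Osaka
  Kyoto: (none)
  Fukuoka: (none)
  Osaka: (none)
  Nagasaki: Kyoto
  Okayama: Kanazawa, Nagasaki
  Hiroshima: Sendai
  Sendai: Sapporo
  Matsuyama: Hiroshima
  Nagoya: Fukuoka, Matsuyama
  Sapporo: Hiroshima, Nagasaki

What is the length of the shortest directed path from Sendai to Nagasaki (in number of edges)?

Distance 0: Sendai.
Distance 1: Sapporo.
Distance 2: Hiroshima, Nagasaki — contains Nagasaki.

2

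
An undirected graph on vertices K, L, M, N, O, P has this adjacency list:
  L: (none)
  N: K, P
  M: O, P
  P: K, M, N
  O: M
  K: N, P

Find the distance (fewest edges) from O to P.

Distance 0: O.
Distance 1: M.
Distance 2: P — contains P.

2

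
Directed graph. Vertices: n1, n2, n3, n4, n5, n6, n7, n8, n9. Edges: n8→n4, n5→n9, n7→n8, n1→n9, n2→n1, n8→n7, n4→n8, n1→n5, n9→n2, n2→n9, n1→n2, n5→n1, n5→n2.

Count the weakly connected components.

From n1: component {n1, n2, n5, n9}.
From n3: component {n3}.
From n4: component {n4, n7, n8}.
From n6: component {n6}.
That's 4 components.

4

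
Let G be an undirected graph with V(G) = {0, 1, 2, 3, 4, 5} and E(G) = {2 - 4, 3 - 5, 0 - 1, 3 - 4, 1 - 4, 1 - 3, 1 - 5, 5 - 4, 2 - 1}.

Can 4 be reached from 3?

Explore from 3.
Distance 1: reach 1, 4, 5.
Found 4.

Yes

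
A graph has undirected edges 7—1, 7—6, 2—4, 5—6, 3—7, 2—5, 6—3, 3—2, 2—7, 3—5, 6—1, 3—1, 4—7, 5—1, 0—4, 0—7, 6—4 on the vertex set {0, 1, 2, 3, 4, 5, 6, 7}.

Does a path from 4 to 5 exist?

Explore from 4.
Distance 1: reach 0, 2, 6, 7.
Distance 2: reach 1, 3, 5.
Found 5.

Yes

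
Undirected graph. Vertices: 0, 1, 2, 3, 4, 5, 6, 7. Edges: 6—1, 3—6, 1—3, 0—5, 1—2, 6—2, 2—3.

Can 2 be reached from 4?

No

4 has no edges, so nothing is reachable from it.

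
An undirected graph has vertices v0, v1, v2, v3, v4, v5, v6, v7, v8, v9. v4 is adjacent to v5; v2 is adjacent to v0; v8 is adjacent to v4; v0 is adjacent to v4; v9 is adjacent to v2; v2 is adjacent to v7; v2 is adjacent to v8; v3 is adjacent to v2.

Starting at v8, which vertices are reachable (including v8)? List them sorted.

v0, v2, v3, v4, v5, v7, v8, v9

Start at v8.
Its neighbours: v2, v4.
Then their neighbours: v0, v3, v5, v7, v9.
Nothing further is reachable.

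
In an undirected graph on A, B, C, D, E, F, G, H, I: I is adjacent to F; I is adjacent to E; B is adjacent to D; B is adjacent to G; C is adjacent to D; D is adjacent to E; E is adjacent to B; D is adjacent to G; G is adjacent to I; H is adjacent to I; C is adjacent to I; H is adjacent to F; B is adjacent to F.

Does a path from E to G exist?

Yes

Explore from E.
Distance 1: reach B, D, I.
Distance 2: reach C, F, G, H.
Found G.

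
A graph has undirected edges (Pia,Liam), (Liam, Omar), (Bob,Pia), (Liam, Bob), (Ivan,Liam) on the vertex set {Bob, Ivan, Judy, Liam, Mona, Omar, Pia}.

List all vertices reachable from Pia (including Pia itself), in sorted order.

Start at Pia.
Its neighbours: Bob, Liam.
Then their neighbours: Ivan, Omar.
Nothing further is reachable.

Bob, Ivan, Liam, Omar, Pia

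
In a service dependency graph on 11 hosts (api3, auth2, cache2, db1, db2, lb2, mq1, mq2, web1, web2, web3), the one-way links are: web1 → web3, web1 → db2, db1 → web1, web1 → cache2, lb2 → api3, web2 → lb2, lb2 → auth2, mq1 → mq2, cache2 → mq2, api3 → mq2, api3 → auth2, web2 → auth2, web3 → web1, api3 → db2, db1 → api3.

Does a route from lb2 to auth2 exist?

Explore from lb2.
Distance 1: reach api3, auth2.
Found auth2.

Yes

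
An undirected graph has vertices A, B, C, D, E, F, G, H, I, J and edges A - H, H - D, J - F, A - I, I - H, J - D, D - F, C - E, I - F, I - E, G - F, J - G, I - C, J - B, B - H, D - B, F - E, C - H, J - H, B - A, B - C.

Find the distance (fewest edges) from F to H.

2

Distance 0: F.
Distance 1: D, E, G, I, J.
Distance 2: A, B, C, H — contains H.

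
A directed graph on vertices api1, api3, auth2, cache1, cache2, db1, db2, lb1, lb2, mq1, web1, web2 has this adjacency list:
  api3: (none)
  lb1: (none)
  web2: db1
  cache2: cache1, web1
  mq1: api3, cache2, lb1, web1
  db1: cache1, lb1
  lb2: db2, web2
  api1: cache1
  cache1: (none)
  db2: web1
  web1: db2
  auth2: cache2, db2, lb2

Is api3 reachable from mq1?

Yes

Explore from mq1.
Distance 1: reach api3, cache2, lb1, web1.
Found api3.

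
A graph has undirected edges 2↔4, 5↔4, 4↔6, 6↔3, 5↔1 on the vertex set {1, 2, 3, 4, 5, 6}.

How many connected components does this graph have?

1

From 1: component {1, 2, 3, 4, 5, 6}.
That's 1 component.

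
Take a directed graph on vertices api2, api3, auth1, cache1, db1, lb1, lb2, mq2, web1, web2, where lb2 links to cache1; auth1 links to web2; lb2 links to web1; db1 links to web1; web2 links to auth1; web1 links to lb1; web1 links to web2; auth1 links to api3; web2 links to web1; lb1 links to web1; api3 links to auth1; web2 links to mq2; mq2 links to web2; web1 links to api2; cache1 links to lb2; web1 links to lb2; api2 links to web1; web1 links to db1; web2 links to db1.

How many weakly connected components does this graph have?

From api2: component {api2, api3, auth1, cache1, db1, lb1, lb2, mq2, web1, web2}.
That's 1 component.

1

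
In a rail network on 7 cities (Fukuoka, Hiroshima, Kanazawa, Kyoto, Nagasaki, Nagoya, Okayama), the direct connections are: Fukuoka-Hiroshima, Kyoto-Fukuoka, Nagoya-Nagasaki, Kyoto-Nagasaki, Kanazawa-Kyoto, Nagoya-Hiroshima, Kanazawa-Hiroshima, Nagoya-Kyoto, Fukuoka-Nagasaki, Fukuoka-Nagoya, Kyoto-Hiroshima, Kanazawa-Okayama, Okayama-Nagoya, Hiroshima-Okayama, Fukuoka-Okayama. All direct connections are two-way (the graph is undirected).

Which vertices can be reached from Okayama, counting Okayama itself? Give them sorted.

Fukuoka, Hiroshima, Kanazawa, Kyoto, Nagasaki, Nagoya, Okayama

Start at Okayama.
Its neighbours: Fukuoka, Hiroshima, Kanazawa, Nagoya.
Then their neighbours: Kyoto, Nagasaki.
Every vertex is now reached.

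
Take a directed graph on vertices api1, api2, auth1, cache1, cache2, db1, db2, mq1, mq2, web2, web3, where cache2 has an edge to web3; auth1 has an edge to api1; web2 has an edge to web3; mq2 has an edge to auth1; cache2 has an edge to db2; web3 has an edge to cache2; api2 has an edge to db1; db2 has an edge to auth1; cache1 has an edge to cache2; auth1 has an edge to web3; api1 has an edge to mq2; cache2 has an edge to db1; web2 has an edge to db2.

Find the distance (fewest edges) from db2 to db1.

4

Distance 0: db2.
Distance 1: auth1.
Distance 2: api1, web3.
Distance 3: cache2, mq2.
Distance 4: db1 — contains db1.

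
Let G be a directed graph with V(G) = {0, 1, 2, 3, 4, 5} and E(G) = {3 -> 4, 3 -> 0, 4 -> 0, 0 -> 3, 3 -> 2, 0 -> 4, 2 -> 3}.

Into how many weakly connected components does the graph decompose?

3

From 0: component {0, 2, 3, 4}.
From 1: component {1}.
From 5: component {5}.
That's 3 components.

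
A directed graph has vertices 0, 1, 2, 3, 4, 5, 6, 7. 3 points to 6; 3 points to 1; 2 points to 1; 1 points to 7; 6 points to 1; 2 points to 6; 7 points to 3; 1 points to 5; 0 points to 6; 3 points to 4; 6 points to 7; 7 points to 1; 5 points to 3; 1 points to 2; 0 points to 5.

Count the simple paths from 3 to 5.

3→1→5
3→6→1→5
3→6→7→1→5

3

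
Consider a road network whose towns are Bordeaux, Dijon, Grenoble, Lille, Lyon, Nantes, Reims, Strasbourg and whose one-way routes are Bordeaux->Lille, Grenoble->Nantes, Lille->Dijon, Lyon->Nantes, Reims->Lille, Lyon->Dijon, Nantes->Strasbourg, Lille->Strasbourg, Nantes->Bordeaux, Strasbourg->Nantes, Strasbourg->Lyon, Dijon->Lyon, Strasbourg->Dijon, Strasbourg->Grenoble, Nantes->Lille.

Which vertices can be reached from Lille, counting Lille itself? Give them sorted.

Start at Lille.
Its neighbours: Dijon, Strasbourg.
Then their neighbours: Grenoble, Lyon, Nantes.
Then next layer: Bordeaux.
Nothing further is reachable.

Bordeaux, Dijon, Grenoble, Lille, Lyon, Nantes, Strasbourg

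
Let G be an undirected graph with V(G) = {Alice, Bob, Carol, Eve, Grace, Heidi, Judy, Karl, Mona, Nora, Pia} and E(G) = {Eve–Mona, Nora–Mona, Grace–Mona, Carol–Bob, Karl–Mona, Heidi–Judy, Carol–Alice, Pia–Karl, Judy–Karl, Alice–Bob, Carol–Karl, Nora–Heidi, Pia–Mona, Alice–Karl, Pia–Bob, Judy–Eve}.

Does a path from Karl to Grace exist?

Yes

Explore from Karl.
Distance 1: reach Alice, Carol, Judy, Mona, Pia.
Distance 2: reach Bob, Eve, Grace, Heidi, Nora.
Found Grace.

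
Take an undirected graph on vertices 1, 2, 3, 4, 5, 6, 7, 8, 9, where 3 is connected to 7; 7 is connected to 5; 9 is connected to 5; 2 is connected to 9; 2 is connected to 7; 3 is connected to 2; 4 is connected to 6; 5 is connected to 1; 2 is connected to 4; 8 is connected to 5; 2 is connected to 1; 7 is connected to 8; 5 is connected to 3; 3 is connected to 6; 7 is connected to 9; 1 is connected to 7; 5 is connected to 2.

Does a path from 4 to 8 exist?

Explore from 4.
Distance 1: reach 2, 6.
Distance 2: reach 1, 3, 5, 7, 9.
Distance 3: reach 8.
Found 8.

Yes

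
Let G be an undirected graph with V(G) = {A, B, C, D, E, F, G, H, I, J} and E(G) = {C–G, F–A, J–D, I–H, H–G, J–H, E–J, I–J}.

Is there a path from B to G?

B has no edges, so nothing is reachable from it.

No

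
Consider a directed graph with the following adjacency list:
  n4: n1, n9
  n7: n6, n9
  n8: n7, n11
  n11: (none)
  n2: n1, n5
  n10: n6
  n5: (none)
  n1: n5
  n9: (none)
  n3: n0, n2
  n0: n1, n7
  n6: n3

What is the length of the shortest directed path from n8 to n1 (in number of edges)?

5

Distance 0: n8.
Distance 1: n7, n11.
Distance 2: n6, n9.
Distance 3: n3.
Distance 4: n0, n2.
Distance 5: n1, n5 — contains n1.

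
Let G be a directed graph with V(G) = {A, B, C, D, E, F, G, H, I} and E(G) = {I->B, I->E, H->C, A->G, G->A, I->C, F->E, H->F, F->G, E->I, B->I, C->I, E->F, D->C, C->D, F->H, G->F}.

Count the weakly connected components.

From A: component {A, B, C, D, E, F, G, H, I}.
That's 1 component.

1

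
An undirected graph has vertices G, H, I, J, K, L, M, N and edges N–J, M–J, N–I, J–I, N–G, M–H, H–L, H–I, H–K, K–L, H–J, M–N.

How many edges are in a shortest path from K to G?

4

Distance 0: K.
Distance 1: H, L.
Distance 2: I, J, M.
Distance 3: N.
Distance 4: G — contains G.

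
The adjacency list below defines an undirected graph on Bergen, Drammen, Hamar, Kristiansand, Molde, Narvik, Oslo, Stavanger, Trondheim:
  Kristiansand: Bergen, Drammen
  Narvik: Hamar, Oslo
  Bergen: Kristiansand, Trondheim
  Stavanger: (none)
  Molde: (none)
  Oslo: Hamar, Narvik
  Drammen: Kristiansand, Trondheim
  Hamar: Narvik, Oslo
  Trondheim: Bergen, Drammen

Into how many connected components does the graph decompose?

From Bergen: component {Bergen, Drammen, Kristiansand, Trondheim}.
From Hamar: component {Hamar, Narvik, Oslo}.
From Molde: component {Molde}.
From Stavanger: component {Stavanger}.
That's 4 components.

4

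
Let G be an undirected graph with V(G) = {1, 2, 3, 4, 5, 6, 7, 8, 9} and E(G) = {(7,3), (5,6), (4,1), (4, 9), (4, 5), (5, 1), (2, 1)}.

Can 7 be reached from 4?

Explore from 4.
Distance 1: reach 1, 5, 9.
Distance 2: reach 2, 6.
The search is exhausted without reaching 7; it lies in a different component.

No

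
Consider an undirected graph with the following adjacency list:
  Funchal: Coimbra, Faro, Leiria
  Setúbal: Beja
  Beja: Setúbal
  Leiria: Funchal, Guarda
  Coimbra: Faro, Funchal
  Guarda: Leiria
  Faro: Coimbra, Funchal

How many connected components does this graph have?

From Beja: component {Beja, Setúbal}.
From Coimbra: component {Coimbra, Faro, Funchal, Guarda, Leiria}.
That's 2 components.

2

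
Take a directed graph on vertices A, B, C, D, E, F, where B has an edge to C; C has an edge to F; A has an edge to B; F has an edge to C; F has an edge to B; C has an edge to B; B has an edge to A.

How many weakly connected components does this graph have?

3

From A: component {A, B, C, F}.
From D: component {D}.
From E: component {E}.
That's 3 components.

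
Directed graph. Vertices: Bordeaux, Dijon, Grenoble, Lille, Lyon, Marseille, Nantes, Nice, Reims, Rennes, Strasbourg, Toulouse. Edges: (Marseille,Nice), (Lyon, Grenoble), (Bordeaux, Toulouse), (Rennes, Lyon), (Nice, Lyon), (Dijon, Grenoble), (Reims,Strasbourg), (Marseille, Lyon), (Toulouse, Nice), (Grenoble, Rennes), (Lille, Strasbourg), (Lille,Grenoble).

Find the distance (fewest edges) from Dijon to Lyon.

3

Distance 0: Dijon.
Distance 1: Grenoble.
Distance 2: Rennes.
Distance 3: Lyon — contains Lyon.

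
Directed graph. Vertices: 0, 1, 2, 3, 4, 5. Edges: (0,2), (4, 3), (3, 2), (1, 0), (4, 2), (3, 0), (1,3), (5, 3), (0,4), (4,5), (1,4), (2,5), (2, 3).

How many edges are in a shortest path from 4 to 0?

2

Distance 0: 4.
Distance 1: 2, 3, 5.
Distance 2: 0 — contains 0.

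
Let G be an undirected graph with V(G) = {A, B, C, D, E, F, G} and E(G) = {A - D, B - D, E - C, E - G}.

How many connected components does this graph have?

3

From A: component {A, B, D}.
From C: component {C, E, G}.
From F: component {F}.
That's 3 components.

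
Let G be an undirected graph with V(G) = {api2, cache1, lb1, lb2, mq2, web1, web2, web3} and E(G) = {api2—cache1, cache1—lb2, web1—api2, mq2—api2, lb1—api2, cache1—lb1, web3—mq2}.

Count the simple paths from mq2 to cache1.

mq2–api2–cache1
mq2–api2–lb1–cache1

2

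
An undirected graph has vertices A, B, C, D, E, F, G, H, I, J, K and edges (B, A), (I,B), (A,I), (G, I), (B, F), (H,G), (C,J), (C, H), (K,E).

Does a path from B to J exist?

Explore from B.
Distance 1: reach A, F, I.
Distance 2: reach G.
Distance 3: reach H.
Distance 4: reach C.
Distance 5: reach J.
Found J.

Yes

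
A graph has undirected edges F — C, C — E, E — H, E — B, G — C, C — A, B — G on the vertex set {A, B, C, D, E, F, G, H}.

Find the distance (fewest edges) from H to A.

Distance 0: H.
Distance 1: E.
Distance 2: B, C.
Distance 3: A, F, G — contains A.

3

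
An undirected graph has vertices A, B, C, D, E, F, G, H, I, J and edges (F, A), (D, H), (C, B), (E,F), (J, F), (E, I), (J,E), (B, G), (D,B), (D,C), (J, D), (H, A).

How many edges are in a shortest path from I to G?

Distance 0: I.
Distance 1: E.
Distance 2: F, J.
Distance 3: A, D.
Distance 4: B, C, H.
Distance 5: G — contains G.

5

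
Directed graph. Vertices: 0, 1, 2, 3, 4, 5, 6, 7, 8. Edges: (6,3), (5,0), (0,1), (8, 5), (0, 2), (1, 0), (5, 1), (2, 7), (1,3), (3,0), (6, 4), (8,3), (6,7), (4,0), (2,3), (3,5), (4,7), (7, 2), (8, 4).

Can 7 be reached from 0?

Yes

Explore from 0.
Distance 1: reach 1, 2.
Distance 2: reach 3, 7.
Found 7.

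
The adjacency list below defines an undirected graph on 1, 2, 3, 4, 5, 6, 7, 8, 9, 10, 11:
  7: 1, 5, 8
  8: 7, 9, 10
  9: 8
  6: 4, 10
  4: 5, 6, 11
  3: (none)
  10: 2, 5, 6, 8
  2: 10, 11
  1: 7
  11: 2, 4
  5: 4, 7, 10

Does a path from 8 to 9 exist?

Yes

Explore from 8.
Distance 1: reach 7, 9, 10.
Found 9.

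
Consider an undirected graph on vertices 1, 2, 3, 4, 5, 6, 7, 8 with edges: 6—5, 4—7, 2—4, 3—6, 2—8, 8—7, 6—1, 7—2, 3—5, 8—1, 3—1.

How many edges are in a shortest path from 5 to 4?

5

Distance 0: 5.
Distance 1: 3, 6.
Distance 2: 1.
Distance 3: 8.
Distance 4: 2, 7.
Distance 5: 4 — contains 4.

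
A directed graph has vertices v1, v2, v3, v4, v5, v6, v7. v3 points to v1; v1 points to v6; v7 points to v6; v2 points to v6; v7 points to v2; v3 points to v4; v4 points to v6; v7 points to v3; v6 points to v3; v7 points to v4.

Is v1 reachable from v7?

Explore from v7.
Distance 1: reach v2, v3, v4, v6.
Distance 2: reach v1.
Found v1.

Yes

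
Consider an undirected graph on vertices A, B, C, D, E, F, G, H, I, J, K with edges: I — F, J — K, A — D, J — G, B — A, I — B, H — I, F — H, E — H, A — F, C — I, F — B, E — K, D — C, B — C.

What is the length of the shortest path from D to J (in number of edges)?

6

Distance 0: D.
Distance 1: A, C.
Distance 2: B, F, I.
Distance 3: H.
Distance 4: E.
Distance 5: K.
Distance 6: J — contains J.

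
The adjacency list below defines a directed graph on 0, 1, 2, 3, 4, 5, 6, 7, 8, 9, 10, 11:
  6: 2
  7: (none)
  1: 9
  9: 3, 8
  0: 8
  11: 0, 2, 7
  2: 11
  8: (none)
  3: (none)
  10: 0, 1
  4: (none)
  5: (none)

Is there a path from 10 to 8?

Yes

Explore from 10.
Distance 1: reach 0, 1.
Distance 2: reach 8, 9.
Found 8.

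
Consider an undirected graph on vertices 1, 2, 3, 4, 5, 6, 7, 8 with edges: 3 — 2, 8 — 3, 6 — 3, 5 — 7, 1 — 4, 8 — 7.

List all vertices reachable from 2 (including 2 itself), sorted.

Start at 2.
Its neighbours: 3.
Then their neighbours: 6, 8.
Then next layer: 7.
Then next layer: 5.
Nothing further is reachable.

2, 3, 5, 6, 7, 8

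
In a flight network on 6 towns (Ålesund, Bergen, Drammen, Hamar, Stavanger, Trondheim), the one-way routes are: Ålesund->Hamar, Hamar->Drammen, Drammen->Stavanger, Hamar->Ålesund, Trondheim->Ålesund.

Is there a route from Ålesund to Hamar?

Yes

Explore from Ålesund.
Distance 1: reach Hamar.
Found Hamar.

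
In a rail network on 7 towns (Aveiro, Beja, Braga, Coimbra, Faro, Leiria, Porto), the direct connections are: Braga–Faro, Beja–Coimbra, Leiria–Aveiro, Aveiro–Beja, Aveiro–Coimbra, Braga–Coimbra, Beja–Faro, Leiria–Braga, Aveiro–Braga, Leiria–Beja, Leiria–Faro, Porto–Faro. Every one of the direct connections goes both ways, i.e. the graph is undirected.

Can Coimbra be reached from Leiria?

Explore from Leiria.
Distance 1: reach Aveiro, Beja, Braga, Faro.
Distance 2: reach Coimbra, Porto.
Found Coimbra.

Yes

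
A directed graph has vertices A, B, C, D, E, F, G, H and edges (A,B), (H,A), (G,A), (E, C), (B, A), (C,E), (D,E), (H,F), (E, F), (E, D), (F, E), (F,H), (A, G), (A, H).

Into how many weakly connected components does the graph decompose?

1

From A: component {A, B, C, D, E, F, G, H}.
That's 1 component.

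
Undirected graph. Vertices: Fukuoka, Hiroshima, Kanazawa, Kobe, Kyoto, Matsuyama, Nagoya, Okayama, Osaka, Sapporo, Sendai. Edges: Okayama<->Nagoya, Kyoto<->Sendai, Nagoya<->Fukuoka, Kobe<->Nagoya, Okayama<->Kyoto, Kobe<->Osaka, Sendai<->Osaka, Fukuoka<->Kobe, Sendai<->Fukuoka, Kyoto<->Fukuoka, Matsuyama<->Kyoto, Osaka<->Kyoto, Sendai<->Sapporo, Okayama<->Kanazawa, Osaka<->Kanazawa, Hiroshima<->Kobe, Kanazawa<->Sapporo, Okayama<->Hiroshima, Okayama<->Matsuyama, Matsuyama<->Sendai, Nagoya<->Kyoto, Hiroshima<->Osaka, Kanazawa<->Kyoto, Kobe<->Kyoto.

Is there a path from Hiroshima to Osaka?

Explore from Hiroshima.
Distance 1: reach Kobe, Okayama, Osaka.
Found Osaka.

Yes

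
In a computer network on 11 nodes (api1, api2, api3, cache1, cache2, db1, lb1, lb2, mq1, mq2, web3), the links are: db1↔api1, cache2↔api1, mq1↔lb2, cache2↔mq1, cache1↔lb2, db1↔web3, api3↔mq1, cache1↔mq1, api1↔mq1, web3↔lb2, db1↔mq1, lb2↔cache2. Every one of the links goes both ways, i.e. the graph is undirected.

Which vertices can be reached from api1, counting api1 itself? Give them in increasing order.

Start at api1.
Its neighbours: cache2, db1, mq1.
Then their neighbours: api3, cache1, lb2, web3.
Nothing further is reachable.

api1, api3, cache1, cache2, db1, lb2, mq1, web3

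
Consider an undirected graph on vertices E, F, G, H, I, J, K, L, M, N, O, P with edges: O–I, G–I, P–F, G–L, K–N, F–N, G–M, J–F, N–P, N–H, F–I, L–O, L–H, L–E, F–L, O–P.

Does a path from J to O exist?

Yes

Explore from J.
Distance 1: reach F.
Distance 2: reach I, L, N, P.
Distance 3: reach E, G, H, K, O.
Found O.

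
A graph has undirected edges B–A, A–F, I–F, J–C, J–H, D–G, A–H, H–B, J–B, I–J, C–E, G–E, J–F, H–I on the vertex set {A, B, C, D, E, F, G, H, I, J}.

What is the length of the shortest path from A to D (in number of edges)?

6

Distance 0: A.
Distance 1: B, F, H.
Distance 2: I, J.
Distance 3: C.
Distance 4: E.
Distance 5: G.
Distance 6: D — contains D.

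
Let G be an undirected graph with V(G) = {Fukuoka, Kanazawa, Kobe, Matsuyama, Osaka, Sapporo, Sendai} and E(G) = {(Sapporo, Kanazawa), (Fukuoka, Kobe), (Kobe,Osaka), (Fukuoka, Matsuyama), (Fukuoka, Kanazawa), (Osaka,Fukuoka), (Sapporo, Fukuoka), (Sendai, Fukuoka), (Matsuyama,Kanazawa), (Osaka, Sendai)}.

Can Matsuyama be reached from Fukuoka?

Explore from Fukuoka.
Distance 1: reach Kanazawa, Kobe, Matsuyama, Osaka, Sapporo, Sendai.
Found Matsuyama.

Yes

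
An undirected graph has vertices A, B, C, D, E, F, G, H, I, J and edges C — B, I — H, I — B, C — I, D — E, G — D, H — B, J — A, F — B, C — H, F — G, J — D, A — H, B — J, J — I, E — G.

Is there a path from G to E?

Yes

Explore from G.
Distance 1: reach D, E, F.
Found E.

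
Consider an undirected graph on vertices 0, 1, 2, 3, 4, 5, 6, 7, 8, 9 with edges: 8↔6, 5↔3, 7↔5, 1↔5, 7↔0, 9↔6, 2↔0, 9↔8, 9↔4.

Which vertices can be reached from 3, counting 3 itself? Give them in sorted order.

0, 1, 2, 3, 5, 7

Start at 3.
Its neighbours: 5.
Then their neighbours: 1, 7.
Then next layer: 0.
Then next layer: 2.
Nothing further is reachable.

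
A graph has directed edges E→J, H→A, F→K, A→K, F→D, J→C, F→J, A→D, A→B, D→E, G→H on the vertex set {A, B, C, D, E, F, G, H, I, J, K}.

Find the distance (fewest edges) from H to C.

5

Distance 0: H.
Distance 1: A.
Distance 2: B, D, K.
Distance 3: E.
Distance 4: J.
Distance 5: C — contains C.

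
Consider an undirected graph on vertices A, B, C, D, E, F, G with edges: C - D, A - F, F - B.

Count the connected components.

From A: component {A, B, F}.
From C: component {C, D}.
From E: component {E}.
From G: component {G}.
That's 4 components.

4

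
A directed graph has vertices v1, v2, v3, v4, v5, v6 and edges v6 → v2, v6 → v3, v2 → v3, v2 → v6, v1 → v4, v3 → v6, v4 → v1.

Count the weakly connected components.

From v1: component {v1, v4}.
From v2: component {v2, v3, v6}.
From v5: component {v5}.
That's 3 components.

3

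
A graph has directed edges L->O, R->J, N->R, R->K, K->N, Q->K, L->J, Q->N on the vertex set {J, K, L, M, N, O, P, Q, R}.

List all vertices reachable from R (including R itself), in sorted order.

Start at R.
Its neighbours: J, K.
Then their neighbours: N.
Nothing further is reachable.

J, K, N, R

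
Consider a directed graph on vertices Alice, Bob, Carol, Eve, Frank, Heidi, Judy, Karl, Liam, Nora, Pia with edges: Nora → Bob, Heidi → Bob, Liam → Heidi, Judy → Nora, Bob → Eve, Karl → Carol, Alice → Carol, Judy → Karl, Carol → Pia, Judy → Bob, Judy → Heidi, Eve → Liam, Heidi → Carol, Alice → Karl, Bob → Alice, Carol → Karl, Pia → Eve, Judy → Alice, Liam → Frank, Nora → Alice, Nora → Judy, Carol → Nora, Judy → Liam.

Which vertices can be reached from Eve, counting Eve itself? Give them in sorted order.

Start at Eve.
Its neighbours: Liam.
Then their neighbours: Frank, Heidi.
Then next layer: Bob, Carol.
Then next layer: Alice, Karl, Nora, Pia.
Then next layer: Judy.
Every vertex is now reached.

Alice, Bob, Carol, Eve, Frank, Heidi, Judy, Karl, Liam, Nora, Pia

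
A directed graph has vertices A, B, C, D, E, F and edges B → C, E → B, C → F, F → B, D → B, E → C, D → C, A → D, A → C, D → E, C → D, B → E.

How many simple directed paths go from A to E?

A→C→D→B→E
A→C→D→E
A→C→F→B→E
A→D→B→E
A→D→C→F→B→E
A→D→E

6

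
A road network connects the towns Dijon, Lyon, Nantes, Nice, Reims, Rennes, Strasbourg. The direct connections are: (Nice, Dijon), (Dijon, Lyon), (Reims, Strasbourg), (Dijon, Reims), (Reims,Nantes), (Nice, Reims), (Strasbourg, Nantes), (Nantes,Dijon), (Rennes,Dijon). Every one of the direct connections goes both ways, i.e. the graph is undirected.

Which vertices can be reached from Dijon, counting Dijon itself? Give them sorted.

Start at Dijon.
Its neighbours: Lyon, Nantes, Nice, Reims, Rennes.
Then their neighbours: Strasbourg.
Every vertex is now reached.

Dijon, Lyon, Nantes, Nice, Reims, Rennes, Strasbourg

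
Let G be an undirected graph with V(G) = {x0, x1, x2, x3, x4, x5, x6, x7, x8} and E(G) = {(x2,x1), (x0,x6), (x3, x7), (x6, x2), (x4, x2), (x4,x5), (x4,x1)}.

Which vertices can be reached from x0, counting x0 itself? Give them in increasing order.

Start at x0.
Its neighbours: x6.
Then their neighbours: x2.
Then next layer: x1, x4.
Then next layer: x5.
Nothing further is reachable.

x0, x1, x2, x4, x5, x6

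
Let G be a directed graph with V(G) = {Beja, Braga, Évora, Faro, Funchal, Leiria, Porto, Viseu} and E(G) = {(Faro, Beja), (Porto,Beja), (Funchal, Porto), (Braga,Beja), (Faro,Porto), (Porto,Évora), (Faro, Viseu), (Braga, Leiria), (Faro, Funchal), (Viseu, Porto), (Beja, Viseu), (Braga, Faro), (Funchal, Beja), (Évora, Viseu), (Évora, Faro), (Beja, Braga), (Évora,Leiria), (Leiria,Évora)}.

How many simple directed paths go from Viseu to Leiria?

4

Viseu→Porto→Beja→Braga→Leiria
Viseu→Porto→Évora→Faro→Beja→Braga→Leiria
Viseu→Porto→Évora→Faro→Funchal→Beja→Braga→Leiria
Viseu→Porto→Évora→Leiria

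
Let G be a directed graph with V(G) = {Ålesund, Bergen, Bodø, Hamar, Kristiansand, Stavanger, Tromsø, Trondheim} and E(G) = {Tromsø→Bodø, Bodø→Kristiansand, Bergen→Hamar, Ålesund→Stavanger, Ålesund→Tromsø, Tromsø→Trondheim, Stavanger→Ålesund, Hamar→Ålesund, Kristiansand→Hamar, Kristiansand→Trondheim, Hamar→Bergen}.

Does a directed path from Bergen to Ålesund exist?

Yes

Explore from Bergen.
Distance 1: reach Hamar.
Distance 2: reach Ålesund.
Found Ålesund.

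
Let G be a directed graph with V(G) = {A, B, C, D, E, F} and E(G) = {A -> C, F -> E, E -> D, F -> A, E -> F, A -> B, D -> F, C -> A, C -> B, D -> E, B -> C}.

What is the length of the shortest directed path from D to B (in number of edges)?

3

Distance 0: D.
Distance 1: E, F.
Distance 2: A.
Distance 3: B, C — contains B.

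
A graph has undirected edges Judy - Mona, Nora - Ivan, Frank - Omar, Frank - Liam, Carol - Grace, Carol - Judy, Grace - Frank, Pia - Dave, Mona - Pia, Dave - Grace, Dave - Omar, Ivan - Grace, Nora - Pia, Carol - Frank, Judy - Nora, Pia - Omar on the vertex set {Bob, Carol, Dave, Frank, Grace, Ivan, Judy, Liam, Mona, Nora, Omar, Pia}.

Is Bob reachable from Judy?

Explore from Judy.
Distance 1: reach Carol, Mona, Nora.
Distance 2: reach Frank, Grace, Ivan, Pia.
Distance 3: reach Dave, Liam, Omar.
The search is exhausted without reaching Bob; it lies in a different component.

No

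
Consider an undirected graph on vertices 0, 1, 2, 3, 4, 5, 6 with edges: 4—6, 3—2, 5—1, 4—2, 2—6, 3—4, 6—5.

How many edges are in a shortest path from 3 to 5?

3

Distance 0: 3.
Distance 1: 2, 4.
Distance 2: 6.
Distance 3: 5 — contains 5.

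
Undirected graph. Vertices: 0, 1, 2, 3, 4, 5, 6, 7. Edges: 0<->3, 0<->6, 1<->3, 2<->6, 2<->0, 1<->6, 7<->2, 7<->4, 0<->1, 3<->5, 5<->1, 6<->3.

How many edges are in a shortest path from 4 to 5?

Distance 0: 4.
Distance 1: 7.
Distance 2: 2.
Distance 3: 0, 6.
Distance 4: 1, 3.
Distance 5: 5 — contains 5.

5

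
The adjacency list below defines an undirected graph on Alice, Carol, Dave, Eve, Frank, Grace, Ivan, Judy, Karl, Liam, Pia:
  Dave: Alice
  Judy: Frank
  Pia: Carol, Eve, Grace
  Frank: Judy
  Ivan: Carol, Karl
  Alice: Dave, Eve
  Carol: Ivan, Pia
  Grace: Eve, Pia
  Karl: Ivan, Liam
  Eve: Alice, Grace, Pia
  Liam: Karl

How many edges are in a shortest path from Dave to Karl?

6

Distance 0: Dave.
Distance 1: Alice.
Distance 2: Eve.
Distance 3: Grace, Pia.
Distance 4: Carol.
Distance 5: Ivan.
Distance 6: Karl — contains Karl.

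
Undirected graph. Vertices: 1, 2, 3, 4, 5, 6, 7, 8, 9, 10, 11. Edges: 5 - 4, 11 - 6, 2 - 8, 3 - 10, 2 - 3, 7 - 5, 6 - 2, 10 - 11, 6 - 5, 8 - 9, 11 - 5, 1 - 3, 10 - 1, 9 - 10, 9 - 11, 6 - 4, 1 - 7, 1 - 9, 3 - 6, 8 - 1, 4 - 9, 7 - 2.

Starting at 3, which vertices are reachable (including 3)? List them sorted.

1, 2, 3, 4, 5, 6, 7, 8, 9, 10, 11

Start at 3.
Its neighbours: 1, 2, 6, 10.
Then their neighbours: 4, 5, 7, 8, 9, 11.
Every vertex is now reached.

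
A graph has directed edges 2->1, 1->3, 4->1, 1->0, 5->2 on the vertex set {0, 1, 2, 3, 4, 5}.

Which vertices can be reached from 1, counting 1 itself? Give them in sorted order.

0, 1, 3

Start at 1.
Its neighbours: 0, 3.
Nothing further is reachable.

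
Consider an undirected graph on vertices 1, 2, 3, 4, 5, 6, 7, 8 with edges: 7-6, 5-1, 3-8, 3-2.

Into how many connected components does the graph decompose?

From 1: component {1, 5}.
From 2: component {2, 3, 8}.
From 4: component {4}.
From 6: component {6, 7}.
That's 4 components.

4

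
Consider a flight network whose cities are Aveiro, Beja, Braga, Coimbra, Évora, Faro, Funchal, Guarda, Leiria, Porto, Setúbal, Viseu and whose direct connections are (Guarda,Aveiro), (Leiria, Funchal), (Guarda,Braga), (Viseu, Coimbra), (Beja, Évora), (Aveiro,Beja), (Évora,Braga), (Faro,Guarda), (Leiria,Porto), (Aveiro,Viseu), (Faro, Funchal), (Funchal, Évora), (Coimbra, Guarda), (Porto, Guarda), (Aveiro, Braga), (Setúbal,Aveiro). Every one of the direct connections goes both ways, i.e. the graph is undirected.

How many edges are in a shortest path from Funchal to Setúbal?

Distance 0: Funchal.
Distance 1: Évora, Faro, Leiria.
Distance 2: Beja, Braga, Guarda, Porto.
Distance 3: Aveiro, Coimbra.
Distance 4: Setúbal, Viseu — contains Setúbal.

4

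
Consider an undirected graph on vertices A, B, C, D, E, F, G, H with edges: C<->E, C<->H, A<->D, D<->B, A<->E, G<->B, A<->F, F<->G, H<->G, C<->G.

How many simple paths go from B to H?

B–D–A–E–C–G–H
B–D–A–E–C–H
B–D–A–F–G–C–H
B–D–A–F–G–H
B–G–C–H
B–G–F–A–E–C–H
B–G–H

7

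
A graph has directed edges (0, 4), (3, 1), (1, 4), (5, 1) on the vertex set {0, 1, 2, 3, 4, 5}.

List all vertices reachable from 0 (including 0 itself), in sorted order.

0, 4

Start at 0.
Its neighbours: 4.
Nothing further is reachable.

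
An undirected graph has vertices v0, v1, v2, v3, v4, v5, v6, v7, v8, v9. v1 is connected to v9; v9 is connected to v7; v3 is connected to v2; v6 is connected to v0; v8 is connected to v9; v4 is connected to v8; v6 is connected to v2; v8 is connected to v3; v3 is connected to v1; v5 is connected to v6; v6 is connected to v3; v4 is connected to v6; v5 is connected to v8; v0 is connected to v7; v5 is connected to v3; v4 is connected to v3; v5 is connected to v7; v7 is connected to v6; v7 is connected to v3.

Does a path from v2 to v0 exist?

Explore from v2.
Distance 1: reach v3, v6.
Distance 2: reach v0, v1, v4, v5, v7, v8.
Found v0.

Yes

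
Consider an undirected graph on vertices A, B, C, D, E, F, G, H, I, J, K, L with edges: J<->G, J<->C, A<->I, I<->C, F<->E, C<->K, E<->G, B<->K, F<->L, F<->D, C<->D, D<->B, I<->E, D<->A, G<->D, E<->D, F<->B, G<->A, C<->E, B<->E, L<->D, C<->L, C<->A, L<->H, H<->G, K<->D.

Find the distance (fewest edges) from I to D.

Distance 0: I.
Distance 1: A, C, E.
Distance 2: B, D, F, G, J, K, L — contains D.

2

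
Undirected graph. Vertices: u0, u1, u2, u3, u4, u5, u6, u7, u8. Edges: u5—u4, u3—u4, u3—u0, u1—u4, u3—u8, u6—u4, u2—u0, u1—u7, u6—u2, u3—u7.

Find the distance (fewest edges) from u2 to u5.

Distance 0: u2.
Distance 1: u0, u6.
Distance 2: u3, u4.
Distance 3: u1, u5, u7, u8 — contains u5.

3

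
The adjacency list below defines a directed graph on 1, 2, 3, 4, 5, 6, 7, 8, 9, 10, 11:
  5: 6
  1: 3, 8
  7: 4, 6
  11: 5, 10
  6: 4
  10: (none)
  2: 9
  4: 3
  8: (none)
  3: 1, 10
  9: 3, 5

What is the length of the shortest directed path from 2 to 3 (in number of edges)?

2

Distance 0: 2.
Distance 1: 9.
Distance 2: 3, 5 — contains 3.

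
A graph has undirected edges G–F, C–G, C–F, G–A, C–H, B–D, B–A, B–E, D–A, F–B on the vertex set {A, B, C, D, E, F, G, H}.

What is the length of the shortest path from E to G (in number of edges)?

Distance 0: E.
Distance 1: B.
Distance 2: A, D, F.
Distance 3: C, G — contains G.

3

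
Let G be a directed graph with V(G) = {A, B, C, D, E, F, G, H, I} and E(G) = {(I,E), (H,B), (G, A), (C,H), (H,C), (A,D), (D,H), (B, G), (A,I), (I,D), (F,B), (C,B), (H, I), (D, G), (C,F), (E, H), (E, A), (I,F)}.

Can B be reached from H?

Yes

Explore from H.
Distance 1: reach B, C, I.
Found B.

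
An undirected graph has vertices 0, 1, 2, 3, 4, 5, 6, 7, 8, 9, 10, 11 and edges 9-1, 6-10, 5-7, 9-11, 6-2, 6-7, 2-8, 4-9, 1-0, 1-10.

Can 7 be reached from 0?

Explore from 0.
Distance 1: reach 1.
Distance 2: reach 9, 10.
Distance 3: reach 4, 6, 11.
Distance 4: reach 2, 7.
Found 7.

Yes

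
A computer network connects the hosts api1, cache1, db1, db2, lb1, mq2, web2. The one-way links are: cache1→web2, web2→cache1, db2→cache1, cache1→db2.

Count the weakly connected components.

5

From api1: component {api1}.
From cache1: component {cache1, db2, web2}.
From db1: component {db1}.
From lb1: component {lb1}.
From mq2: component {mq2}.
That's 5 components.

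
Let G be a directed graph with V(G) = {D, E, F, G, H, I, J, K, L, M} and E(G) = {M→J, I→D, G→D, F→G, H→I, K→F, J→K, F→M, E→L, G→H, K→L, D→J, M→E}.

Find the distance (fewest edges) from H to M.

Distance 0: H.
Distance 1: I.
Distance 2: D.
Distance 3: J.
Distance 4: K.
Distance 5: F, L.
Distance 6: G, M — contains M.

6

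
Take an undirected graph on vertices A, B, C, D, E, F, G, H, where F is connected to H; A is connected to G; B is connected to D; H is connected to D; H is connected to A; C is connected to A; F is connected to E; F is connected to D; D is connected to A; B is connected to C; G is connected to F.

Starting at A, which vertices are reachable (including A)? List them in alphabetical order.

Start at A.
Its neighbours: C, D, G, H.
Then their neighbours: B, F.
Then next layer: E.
Every vertex is now reached.

A, B, C, D, E, F, G, H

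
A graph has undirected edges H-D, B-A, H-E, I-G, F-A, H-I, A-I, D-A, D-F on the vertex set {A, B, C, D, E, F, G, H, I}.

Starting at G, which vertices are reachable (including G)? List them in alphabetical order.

A, B, D, E, F, G, H, I

Start at G.
Its neighbours: I.
Then their neighbours: A, H.
Then next layer: B, D, E, F.
Nothing further is reachable.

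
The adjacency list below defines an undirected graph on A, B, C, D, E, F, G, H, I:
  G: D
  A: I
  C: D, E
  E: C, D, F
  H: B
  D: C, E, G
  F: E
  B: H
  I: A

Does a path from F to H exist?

No

Explore from F.
Distance 1: reach E.
Distance 2: reach C, D.
Distance 3: reach G.
The search is exhausted without reaching H; it lies in a different component.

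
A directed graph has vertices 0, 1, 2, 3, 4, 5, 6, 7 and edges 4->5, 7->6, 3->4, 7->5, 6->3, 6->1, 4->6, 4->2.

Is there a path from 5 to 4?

No

5 has no outgoing edges, so nothing is reachable from it.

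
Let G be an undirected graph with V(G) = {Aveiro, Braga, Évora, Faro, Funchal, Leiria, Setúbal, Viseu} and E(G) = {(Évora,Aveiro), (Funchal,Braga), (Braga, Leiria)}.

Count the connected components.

5

From Aveiro: component {Aveiro, Évora}.
From Braga: component {Braga, Funchal, Leiria}.
From Faro: component {Faro}.
From Setúbal: component {Setúbal}.
From Viseu: component {Viseu}.
That's 5 components.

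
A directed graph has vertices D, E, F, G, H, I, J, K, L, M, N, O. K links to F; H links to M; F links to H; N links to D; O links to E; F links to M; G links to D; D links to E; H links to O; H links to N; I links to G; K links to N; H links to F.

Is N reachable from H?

Explore from H.
Distance 1: reach F, M, N, O.
Found N.

Yes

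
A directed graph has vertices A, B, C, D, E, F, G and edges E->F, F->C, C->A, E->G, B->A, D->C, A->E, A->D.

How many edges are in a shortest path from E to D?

4

Distance 0: E.
Distance 1: F, G.
Distance 2: C.
Distance 3: A.
Distance 4: D — contains D.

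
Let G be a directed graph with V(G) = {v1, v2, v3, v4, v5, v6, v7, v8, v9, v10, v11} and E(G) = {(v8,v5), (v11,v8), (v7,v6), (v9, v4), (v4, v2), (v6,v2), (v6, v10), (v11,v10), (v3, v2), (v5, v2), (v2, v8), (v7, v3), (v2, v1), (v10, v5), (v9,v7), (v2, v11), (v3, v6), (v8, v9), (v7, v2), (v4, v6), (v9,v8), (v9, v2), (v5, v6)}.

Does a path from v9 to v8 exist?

Yes

Explore from v9.
Distance 1: reach v2, v4, v7, v8.
Found v8.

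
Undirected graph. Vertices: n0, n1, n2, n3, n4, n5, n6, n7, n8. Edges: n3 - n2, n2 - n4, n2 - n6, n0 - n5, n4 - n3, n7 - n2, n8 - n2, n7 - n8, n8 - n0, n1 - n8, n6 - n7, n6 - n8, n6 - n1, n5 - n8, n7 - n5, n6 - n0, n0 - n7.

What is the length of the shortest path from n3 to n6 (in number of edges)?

Distance 0: n3.
Distance 1: n2, n4.
Distance 2: n6, n7, n8 — contains n6.

2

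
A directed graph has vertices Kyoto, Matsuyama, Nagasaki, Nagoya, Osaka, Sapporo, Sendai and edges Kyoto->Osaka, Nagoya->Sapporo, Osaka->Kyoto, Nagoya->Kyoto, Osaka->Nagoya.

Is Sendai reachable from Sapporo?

Sapporo has no outgoing edges, so nothing is reachable from it.

No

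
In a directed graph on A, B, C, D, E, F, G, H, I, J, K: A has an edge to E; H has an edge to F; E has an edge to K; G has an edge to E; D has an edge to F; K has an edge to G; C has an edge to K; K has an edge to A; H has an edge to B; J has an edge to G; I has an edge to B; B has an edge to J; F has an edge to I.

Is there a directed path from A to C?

Explore from A.
Distance 1: reach E.
Distance 2: reach K.
Distance 3: reach G.
The search from A is exhausted; no directed path reaches C.

No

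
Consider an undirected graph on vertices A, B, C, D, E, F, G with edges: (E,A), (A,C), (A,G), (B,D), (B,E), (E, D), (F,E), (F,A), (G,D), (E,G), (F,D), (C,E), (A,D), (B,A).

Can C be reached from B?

Yes

Explore from B.
Distance 1: reach A, D, E.
Distance 2: reach C, F, G.
Found C.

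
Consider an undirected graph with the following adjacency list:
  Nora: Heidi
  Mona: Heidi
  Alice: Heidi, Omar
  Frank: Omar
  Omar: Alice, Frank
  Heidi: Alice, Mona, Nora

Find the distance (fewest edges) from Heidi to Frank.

Distance 0: Heidi.
Distance 1: Alice, Mona, Nora.
Distance 2: Omar.
Distance 3: Frank — contains Frank.

3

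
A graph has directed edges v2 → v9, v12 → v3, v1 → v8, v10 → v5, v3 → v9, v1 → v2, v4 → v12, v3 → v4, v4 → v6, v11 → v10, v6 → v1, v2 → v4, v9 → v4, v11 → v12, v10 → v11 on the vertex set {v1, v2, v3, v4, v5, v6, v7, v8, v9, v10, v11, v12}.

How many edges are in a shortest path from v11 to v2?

6

Distance 0: v11.
Distance 1: v10, v12.
Distance 2: v3, v5.
Distance 3: v4, v9.
Distance 4: v6.
Distance 5: v1.
Distance 6: v2, v8 — contains v2.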